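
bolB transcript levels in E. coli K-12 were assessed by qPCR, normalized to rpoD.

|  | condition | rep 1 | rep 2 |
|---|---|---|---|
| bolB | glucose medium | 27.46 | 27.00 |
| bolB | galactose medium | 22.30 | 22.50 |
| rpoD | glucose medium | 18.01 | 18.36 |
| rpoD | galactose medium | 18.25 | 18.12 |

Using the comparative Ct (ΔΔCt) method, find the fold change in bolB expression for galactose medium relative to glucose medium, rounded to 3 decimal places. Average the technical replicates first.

Mean Ct: bolB glucose medium 27.230; bolB galactose medium 22.400; rpoD glucose medium 18.185; rpoD galactose medium 18.185
ΔCt(glucose medium) = 27.230 − 18.185 = 9.045
ΔCt(galactose medium) = 22.400 − 18.185 = 4.215
ΔΔCt = 4.215 − 9.045 = -4.830
Fold change = 2^(−(-4.830)) = 2^4.830 = 28.4430

28.443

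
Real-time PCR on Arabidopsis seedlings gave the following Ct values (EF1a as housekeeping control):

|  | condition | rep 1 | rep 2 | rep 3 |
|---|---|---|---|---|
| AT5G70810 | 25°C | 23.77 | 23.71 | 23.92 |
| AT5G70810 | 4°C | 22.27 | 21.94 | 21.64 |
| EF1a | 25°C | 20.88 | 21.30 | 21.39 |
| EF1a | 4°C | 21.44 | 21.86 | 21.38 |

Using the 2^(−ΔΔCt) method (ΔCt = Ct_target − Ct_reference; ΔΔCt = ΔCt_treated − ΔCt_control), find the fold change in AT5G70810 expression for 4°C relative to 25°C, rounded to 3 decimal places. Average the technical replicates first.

4.659

Mean Ct: AT5G70810 25°C 23.800; AT5G70810 4°C 21.950; EF1a 25°C 21.190; EF1a 4°C 21.560
ΔCt(25°C) = 23.800 − 21.190 = 2.610
ΔCt(4°C) = 21.950 − 21.560 = 0.390
ΔΔCt = 0.390 − 2.610 = -2.220
Fold change = 2^(−(-2.220)) = 2^2.220 = 4.6589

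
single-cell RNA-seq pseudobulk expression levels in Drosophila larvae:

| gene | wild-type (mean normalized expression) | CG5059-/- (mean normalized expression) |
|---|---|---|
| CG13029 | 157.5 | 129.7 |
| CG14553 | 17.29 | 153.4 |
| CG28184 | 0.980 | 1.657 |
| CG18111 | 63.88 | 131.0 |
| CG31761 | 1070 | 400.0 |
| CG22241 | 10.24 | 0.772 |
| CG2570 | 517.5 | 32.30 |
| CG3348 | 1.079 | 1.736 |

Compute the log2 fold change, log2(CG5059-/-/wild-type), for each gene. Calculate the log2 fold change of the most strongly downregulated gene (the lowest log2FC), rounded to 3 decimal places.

-4.002

log2(129.7/157.5) = -0.280  (CG13029)
log2(153.4/17.29) = 3.149  (CG14553)
log2(1.657/0.980) = 0.758  (CG28184)
log2(131.0/63.88) = 1.036  (CG18111)
log2(400.0/1070) = -1.420  (CG31761)
log2(0.772/10.24) = -3.729  (CG22241)
log2(32.30/517.5) = -4.002  (CG2570)
log2(1.736/1.079) = 0.686  (CG3348)
CG2570 is most strongly downregulated.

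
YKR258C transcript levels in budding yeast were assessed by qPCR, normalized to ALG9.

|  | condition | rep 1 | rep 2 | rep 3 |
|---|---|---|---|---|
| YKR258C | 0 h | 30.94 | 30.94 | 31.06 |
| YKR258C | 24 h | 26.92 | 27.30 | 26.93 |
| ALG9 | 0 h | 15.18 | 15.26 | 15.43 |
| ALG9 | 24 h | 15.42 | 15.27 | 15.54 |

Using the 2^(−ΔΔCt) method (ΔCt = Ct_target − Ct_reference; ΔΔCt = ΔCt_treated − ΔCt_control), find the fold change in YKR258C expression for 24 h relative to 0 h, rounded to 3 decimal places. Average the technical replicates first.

Mean Ct: YKR258C 0 h 30.980; YKR258C 24 h 27.050; ALG9 0 h 15.290; ALG9 24 h 15.410
ΔCt(0 h) = 30.980 − 15.290 = 15.690
ΔCt(24 h) = 27.050 − 15.410 = 11.640
ΔΔCt = 11.640 − 15.690 = -4.050
Fold change = 2^(−(-4.050)) = 2^4.050 = 16.5642

16.564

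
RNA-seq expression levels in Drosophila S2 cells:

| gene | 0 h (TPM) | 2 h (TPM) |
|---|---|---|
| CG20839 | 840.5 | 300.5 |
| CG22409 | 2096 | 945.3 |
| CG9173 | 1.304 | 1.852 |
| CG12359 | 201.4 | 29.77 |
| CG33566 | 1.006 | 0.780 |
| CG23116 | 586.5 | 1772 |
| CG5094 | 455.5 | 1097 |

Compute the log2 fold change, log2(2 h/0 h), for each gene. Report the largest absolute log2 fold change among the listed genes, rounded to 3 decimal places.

log2(300.5/840.5) = -1.484  (CG20839)
log2(945.3/2096) = -1.149  (CG22409)
log2(1.852/1.304) = 0.506  (CG9173)
log2(29.77/201.4) = -2.758  (CG12359)
log2(0.780/1.006) = -0.367  (CG33566)
log2(1772/586.5) = 1.595  (CG23116)
log2(1097/455.5) = 1.268  (CG5094)
The largest magnitude belongs to CG12359.

2.758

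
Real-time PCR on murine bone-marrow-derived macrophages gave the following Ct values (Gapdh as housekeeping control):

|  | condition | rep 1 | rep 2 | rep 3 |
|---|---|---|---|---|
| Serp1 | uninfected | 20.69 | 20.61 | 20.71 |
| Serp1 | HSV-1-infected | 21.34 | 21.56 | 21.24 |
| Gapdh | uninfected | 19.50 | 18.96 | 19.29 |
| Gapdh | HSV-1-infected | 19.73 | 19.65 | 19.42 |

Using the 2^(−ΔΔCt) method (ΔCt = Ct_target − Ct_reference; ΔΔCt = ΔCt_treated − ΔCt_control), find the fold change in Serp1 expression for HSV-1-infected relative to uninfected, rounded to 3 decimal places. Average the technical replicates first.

Mean Ct: Serp1 uninfected 20.670; Serp1 HSV-1-infected 21.380; Gapdh uninfected 19.250; Gapdh HSV-1-infected 19.600
ΔCt(uninfected) = 20.670 − 19.250 = 1.420
ΔCt(HSV-1-infected) = 21.380 − 19.600 = 1.780
ΔΔCt = 1.780 − 1.420 = 0.360
Fold change = 2^(−0.360) = 0.7792

0.779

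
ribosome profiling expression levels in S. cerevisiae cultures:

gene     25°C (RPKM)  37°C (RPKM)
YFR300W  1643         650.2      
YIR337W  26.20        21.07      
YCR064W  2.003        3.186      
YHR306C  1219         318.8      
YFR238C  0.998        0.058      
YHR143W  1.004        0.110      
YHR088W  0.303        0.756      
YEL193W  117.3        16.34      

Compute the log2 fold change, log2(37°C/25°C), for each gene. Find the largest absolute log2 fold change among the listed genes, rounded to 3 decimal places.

log2(650.2/1643) = -1.337  (YFR300W)
log2(21.07/26.20) = -0.314  (YIR337W)
log2(3.186/2.003) = 0.670  (YCR064W)
log2(318.8/1219) = -1.935  (YHR306C)
log2(0.058/0.998) = -4.105  (YFR238C)
log2(0.110/1.004) = -3.190  (YHR143W)
log2(0.756/0.303) = 1.319  (YHR088W)
log2(16.34/117.3) = -2.844  (YEL193W)
The largest magnitude belongs to YFR238C.

4.105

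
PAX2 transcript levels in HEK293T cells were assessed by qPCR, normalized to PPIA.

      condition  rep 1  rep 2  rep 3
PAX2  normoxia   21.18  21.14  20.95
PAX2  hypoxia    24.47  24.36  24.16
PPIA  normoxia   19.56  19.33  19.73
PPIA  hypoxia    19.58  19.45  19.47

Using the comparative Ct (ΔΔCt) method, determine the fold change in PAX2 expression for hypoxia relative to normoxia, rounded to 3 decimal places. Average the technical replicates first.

Mean Ct: PAX2 normoxia 21.090; PAX2 hypoxia 24.330; PPIA normoxia 19.540; PPIA hypoxia 19.500
ΔCt(normoxia) = 21.090 − 19.540 = 1.550
ΔCt(hypoxia) = 24.330 − 19.500 = 4.830
ΔΔCt = 4.830 − 1.550 = 3.280
Fold change = 2^(−3.280) = 0.1029

0.103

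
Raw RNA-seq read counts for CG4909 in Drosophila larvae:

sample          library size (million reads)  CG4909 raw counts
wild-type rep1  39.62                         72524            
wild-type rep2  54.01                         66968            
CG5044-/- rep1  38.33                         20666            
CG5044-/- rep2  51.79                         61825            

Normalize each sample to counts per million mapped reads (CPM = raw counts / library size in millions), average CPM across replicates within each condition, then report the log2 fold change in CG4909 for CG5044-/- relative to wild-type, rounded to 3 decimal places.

-0.825

CPM(wild-type rep1) = 72524 / 39.62 = 1830.4897
CPM(wild-type rep2) = 66968 / 54.01 = 1239.9185
CPM(CG5044-/- rep1) = 20666 / 38.33 = 539.1599
CPM(CG5044-/- rep2) = 61825 / 51.79 = 1193.7633
mean CPM(wild-type) = 1535.2041; mean CPM(CG5044-/-) = 866.4616
Fold change = 866.4616 / 1535.2041 = 0.56440
log2(0.56440) = -0.8252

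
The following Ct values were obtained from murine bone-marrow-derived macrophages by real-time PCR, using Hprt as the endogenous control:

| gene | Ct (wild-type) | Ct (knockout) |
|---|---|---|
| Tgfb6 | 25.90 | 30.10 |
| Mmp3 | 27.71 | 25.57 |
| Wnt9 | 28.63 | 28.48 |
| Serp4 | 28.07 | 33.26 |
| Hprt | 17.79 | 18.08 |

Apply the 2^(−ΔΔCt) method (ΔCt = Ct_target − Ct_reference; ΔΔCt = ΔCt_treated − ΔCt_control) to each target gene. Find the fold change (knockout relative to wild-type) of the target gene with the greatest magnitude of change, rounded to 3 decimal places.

Tgfb6: ΔΔCt = (30.10−18.08) − (25.90−17.79) = 12.02 − 8.11 = 3.91; fold change = 2^-3.91 = 0.067
Mmp3: ΔΔCt = (25.57−18.08) − (27.71−17.79) = 7.49 − 9.92 = -2.43; fold change = 2^2.43 = 5.389
Wnt9: ΔΔCt = (28.48−18.08) − (28.63−17.79) = 10.40 − 10.84 = -0.44; fold change = 2^0.44 = 1.357
Serp4: ΔΔCt = (33.26−18.08) − (28.07−17.79) = 15.18 − 10.28 = 4.90; fold change = 2^-4.90 = 0.033
Serp4 has the largest |ΔΔCt| = 4.90.

0.033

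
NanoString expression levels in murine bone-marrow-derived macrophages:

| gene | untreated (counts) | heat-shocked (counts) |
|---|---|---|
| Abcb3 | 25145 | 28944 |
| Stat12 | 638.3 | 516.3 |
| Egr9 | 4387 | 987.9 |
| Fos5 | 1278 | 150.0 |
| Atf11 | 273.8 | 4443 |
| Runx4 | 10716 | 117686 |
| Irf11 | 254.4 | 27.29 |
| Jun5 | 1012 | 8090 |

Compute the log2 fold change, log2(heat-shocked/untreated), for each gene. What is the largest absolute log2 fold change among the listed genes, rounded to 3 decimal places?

log2(28944/25145) = 0.203  (Abcb3)
log2(516.3/638.3) = -0.306  (Stat12)
log2(987.9/4387) = -2.151  (Egr9)
log2(150.0/1278) = -3.091  (Fos5)
log2(4443/273.8) = 4.020  (Atf11)
log2(117686/10716) = 3.457  (Runx4)
log2(27.29/254.4) = -3.221  (Irf11)
log2(8090/1012) = 2.999  (Jun5)
The largest magnitude belongs to Atf11.

4.020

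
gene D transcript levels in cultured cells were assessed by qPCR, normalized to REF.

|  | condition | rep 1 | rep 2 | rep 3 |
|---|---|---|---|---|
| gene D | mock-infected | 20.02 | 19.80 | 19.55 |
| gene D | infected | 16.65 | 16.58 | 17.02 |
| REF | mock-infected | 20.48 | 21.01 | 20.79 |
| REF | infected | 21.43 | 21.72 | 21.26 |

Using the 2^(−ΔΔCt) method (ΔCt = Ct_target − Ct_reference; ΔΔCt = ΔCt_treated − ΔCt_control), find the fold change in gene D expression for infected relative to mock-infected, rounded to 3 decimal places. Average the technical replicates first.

13.454

Mean Ct: gene D mock-infected 19.790; gene D infected 16.750; REF mock-infected 20.760; REF infected 21.470
ΔCt(mock-infected) = 19.790 − 20.760 = -0.970
ΔCt(infected) = 16.750 − 21.470 = -4.720
ΔΔCt = -4.720 − (-0.970) = -3.750
Fold change = 2^(−(-3.750)) = 2^3.750 = 13.4543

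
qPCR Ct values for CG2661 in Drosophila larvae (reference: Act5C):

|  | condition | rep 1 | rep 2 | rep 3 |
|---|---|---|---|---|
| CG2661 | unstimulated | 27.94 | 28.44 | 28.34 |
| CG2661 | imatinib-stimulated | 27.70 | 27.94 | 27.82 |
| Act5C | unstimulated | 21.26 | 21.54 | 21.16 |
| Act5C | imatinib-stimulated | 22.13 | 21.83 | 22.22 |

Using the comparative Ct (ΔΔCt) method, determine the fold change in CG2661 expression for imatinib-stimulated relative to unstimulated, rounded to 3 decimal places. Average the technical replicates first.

2.235

Mean Ct: CG2661 unstimulated 28.240; CG2661 imatinib-stimulated 27.820; Act5C unstimulated 21.320; Act5C imatinib-stimulated 22.060
ΔCt(unstimulated) = 28.240 − 21.320 = 6.920
ΔCt(imatinib-stimulated) = 27.820 − 22.060 = 5.760
ΔΔCt = 5.760 − 6.920 = -1.160
Fold change = 2^(−(-1.160)) = 2^1.160 = 2.2346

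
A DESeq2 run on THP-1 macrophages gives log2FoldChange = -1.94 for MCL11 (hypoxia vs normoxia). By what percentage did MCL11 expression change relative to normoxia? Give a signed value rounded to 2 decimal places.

-73.94%

Fold change = 2^(-1.94) = 0.2606
Percent change = (FC − 1) × 100% = (0.2606 − 1) × 100 = -73.94%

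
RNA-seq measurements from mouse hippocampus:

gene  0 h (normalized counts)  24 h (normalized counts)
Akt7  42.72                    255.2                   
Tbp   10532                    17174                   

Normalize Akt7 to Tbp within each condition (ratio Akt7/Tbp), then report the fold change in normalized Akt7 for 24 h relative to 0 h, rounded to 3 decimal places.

3.663

Akt7/Tbp (0 h) = 42.72 / 10532 = 0.0040562
Akt7/Tbp (24 h) = 255.2 / 17174 = 0.01486
Fold change = 0.01486 / 0.0040562 = 3.6634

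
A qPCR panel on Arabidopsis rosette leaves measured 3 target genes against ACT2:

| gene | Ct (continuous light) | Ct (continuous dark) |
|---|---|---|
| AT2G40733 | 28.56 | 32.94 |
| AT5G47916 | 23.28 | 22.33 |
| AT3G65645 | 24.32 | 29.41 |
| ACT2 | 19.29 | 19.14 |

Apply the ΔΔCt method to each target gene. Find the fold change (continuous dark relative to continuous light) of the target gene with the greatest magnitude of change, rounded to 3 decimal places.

AT2G40733: ΔΔCt = (32.94−19.14) − (28.56−19.29) = 13.80 − 9.27 = 4.53; fold change = 2^-4.53 = 0.043
AT5G47916: ΔΔCt = (22.33−19.14) − (23.28−19.29) = 3.19 − 3.99 = -0.80; fold change = 2^0.80 = 1.741
AT3G65645: ΔΔCt = (29.41−19.14) − (24.32−19.29) = 10.27 − 5.03 = 5.24; fold change = 2^-5.24 = 0.026
AT3G65645 has the largest |ΔΔCt| = 5.24.

0.026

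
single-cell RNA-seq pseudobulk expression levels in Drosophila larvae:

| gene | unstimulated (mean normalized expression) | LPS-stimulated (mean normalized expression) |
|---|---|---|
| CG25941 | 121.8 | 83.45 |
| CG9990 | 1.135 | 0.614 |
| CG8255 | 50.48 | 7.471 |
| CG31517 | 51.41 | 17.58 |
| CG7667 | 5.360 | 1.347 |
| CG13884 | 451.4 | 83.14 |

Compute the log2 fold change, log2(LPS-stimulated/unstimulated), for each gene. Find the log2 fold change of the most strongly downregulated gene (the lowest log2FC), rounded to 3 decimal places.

log2(83.45/121.8) = -0.546  (CG25941)
log2(0.614/1.135) = -0.886  (CG9990)
log2(7.471/50.48) = -2.756  (CG8255)
log2(17.58/51.41) = -1.548  (CG31517)
log2(1.347/5.360) = -1.992  (CG7667)
log2(83.14/451.4) = -2.441  (CG13884)
CG8255 is most strongly downregulated.

-2.756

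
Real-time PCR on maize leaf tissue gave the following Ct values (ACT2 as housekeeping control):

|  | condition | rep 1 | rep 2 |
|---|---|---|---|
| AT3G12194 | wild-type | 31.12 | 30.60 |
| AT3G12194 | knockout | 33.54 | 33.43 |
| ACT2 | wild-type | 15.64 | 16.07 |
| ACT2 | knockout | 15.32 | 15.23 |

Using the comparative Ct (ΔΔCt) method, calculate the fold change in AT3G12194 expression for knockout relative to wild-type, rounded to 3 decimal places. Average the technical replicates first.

Mean Ct: AT3G12194 wild-type 30.860; AT3G12194 knockout 33.485; ACT2 wild-type 15.855; ACT2 knockout 15.275
ΔCt(wild-type) = 30.860 − 15.855 = 15.005
ΔCt(knockout) = 33.485 − 15.275 = 18.210
ΔΔCt = 18.210 − 15.005 = 3.205
Fold change = 2^(−3.205) = 0.1084

0.108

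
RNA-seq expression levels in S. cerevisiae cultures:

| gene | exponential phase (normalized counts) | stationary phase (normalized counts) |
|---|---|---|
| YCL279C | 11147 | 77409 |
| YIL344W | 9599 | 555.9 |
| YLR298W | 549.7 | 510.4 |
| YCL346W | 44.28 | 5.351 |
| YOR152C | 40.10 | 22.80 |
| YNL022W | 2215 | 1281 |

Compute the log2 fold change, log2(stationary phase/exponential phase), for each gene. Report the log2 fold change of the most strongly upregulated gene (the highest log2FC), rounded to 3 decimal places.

2.796

log2(77409/11147) = 2.796  (YCL279C)
log2(555.9/9599) = -4.110  (YIL344W)
log2(510.4/549.7) = -0.107  (YLR298W)
log2(5.351/44.28) = -3.049  (YCL346W)
log2(22.80/40.10) = -0.815  (YOR152C)
log2(1281/2215) = -0.790  (YNL022W)
YCL279C is most strongly upregulated.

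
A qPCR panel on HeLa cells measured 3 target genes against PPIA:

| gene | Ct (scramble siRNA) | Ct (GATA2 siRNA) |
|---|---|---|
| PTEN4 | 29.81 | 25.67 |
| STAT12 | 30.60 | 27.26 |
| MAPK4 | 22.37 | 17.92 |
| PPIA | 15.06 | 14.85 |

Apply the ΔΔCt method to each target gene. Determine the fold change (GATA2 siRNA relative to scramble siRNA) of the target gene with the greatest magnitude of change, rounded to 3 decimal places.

PTEN4: ΔΔCt = (25.67−14.85) − (29.81−15.06) = 10.82 − 14.75 = -3.93; fold change = 2^3.93 = 15.242
STAT12: ΔΔCt = (27.26−14.85) − (30.60−15.06) = 12.41 − 15.54 = -3.13; fold change = 2^3.13 = 8.754
MAPK4: ΔΔCt = (17.92−14.85) − (22.37−15.06) = 3.07 − 7.31 = -4.24; fold change = 2^4.24 = 18.896
MAPK4 has the largest |ΔΔCt| = 4.24.

18.896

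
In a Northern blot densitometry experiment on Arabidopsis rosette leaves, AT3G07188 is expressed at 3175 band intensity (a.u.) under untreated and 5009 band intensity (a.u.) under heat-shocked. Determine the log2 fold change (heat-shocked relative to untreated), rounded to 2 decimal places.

Fold change = 5009 / 3175 = 1.5776
log2(1.5776) = 0.658

0.66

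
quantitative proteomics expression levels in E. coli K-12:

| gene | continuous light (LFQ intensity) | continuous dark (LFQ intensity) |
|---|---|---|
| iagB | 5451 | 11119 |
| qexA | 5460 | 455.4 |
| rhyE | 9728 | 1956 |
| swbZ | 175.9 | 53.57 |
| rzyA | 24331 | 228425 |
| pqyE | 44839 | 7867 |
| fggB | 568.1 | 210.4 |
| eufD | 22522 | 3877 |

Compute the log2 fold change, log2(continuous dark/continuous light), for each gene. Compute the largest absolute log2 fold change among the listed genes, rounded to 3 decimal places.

3.584

log2(11119/5451) = 1.028  (iagB)
log2(455.4/5460) = -3.584  (qexA)
log2(1956/9728) = -2.314  (rhyE)
log2(53.57/175.9) = -1.715  (swbZ)
log2(228425/24331) = 3.231  (rzyA)
log2(7867/44839) = -2.511  (pqyE)
log2(210.4/568.1) = -1.433  (fggB)
log2(3877/22522) = -2.538  (eufD)
The largest magnitude belongs to qexA.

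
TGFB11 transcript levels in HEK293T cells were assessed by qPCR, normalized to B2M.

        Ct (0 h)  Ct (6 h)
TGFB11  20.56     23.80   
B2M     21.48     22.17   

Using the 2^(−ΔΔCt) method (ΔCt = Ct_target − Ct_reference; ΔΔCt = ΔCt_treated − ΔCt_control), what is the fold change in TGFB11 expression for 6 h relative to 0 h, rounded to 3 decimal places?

0.171

ΔCt(0 h) = 20.560 − 21.480 = -0.920
ΔCt(6 h) = 23.800 − 22.170 = 1.630
ΔΔCt = 1.630 − (-0.920) = 2.550
Fold change = 2^(−2.550) = 0.1708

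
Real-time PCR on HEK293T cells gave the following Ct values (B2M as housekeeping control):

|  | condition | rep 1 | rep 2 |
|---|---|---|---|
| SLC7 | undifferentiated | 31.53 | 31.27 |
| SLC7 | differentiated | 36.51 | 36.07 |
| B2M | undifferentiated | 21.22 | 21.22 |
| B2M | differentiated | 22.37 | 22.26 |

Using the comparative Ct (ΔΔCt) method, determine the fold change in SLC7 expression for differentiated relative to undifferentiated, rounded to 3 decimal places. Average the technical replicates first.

0.072

Mean Ct: SLC7 undifferentiated 31.400; SLC7 differentiated 36.290; B2M undifferentiated 21.220; B2M differentiated 22.315
ΔCt(undifferentiated) = 31.400 − 21.220 = 10.180
ΔCt(differentiated) = 36.290 − 22.315 = 13.975
ΔΔCt = 13.975 − 10.180 = 3.795
Fold change = 2^(−3.795) = 0.0720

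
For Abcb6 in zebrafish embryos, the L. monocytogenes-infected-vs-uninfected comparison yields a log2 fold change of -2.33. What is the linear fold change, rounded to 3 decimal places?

Fold change = 2^(-2.33) = 0.1989

0.199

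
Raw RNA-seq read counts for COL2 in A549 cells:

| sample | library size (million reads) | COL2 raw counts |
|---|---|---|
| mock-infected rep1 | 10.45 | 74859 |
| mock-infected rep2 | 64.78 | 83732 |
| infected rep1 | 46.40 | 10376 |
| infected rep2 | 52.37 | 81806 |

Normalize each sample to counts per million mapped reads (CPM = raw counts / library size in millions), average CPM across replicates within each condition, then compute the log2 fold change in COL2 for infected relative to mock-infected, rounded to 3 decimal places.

-2.244

CPM(mock-infected rep1) = 74859 / 10.45 = 7163.5407
CPM(mock-infected rep2) = 83732 / 64.78 = 1292.5594
CPM(infected rep1) = 10376 / 46.40 = 223.6207
CPM(infected rep2) = 81806 / 52.37 = 1562.0775
mean CPM(mock-infected) = 4228.0501; mean CPM(infected) = 892.8491
Fold change = 892.8491 / 4228.0501 = 0.21117
log2(0.21117) = -2.2435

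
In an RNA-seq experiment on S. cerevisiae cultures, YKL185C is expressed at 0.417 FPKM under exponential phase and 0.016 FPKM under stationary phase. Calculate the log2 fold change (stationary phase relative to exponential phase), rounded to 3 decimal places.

Fold change = 0.016 / 0.417 = 0.0384
log2(0.0384) = -4.7039

-4.704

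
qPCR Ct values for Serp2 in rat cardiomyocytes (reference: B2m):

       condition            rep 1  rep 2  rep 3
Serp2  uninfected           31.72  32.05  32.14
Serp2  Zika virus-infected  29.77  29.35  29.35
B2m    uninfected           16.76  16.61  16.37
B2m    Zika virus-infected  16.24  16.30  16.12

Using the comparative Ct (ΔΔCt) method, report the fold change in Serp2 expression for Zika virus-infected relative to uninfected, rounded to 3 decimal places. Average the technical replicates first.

Mean Ct: Serp2 uninfected 31.970; Serp2 Zika virus-infected 29.490; B2m uninfected 16.580; B2m Zika virus-infected 16.220
ΔCt(uninfected) = 31.970 − 16.580 = 15.390
ΔCt(Zika virus-infected) = 29.490 − 16.220 = 13.270
ΔΔCt = 13.270 − 15.390 = -2.120
Fold change = 2^(−(-2.120)) = 2^2.120 = 4.3469

4.347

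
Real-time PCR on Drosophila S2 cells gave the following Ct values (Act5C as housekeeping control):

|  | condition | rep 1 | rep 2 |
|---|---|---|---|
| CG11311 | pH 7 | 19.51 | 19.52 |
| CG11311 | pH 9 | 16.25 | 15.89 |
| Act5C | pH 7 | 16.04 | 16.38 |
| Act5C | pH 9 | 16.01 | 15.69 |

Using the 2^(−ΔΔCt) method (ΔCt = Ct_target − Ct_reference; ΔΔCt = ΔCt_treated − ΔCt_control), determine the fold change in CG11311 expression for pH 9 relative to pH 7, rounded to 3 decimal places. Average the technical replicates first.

8.486

Mean Ct: CG11311 pH 7 19.515; CG11311 pH 9 16.070; Act5C pH 7 16.210; Act5C pH 9 15.850
ΔCt(pH 7) = 19.515 − 16.210 = 3.305
ΔCt(pH 9) = 16.070 − 15.850 = 0.220
ΔΔCt = 0.220 − 3.305 = -3.085
Fold change = 2^(−(-3.085)) = 2^3.085 = 8.4855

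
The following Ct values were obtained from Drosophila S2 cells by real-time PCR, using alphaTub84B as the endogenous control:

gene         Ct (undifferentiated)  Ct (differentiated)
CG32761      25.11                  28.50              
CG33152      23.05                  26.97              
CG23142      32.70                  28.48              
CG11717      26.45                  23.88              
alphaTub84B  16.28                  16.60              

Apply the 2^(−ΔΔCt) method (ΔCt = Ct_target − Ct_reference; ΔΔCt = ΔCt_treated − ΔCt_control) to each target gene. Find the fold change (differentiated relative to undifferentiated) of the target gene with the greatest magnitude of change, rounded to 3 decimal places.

23.264

CG32761: ΔΔCt = (28.50−16.60) − (25.11−16.28) = 11.90 − 8.83 = 3.07; fold change = 2^-3.07 = 0.119
CG33152: ΔΔCt = (26.97−16.60) − (23.05−16.28) = 10.37 − 6.77 = 3.60; fold change = 2^-3.60 = 0.082
CG23142: ΔΔCt = (28.48−16.60) − (32.70−16.28) = 11.88 − 16.42 = -4.54; fold change = 2^4.54 = 23.264
CG11717: ΔΔCt = (23.88−16.60) − (26.45−16.28) = 7.28 − 10.17 = -2.89; fold change = 2^2.89 = 7.413
CG23142 has the largest |ΔΔCt| = 4.54.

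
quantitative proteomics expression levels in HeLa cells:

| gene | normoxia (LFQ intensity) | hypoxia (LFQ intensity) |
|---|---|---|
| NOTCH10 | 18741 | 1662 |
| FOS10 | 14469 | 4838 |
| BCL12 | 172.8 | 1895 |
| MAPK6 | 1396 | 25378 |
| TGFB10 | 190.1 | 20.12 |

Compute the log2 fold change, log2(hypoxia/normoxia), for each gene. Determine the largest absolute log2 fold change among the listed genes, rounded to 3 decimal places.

4.184

log2(1662/18741) = -3.495  (NOTCH10)
log2(4838/14469) = -1.580  (FOS10)
log2(1895/172.8) = 3.455  (BCL12)
log2(25378/1396) = 4.184  (MAPK6)
log2(20.12/190.1) = -3.240  (TGFB10)
The largest magnitude belongs to MAPK6.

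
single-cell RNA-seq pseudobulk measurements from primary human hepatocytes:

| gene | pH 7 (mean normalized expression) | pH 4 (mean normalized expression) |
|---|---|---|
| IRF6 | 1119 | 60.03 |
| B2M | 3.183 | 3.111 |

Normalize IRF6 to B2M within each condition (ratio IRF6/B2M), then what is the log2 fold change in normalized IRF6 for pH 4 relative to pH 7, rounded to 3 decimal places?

-4.187

IRF6/B2M (pH 7) = 1119 / 3.183 = 351.56
IRF6/B2M (pH 4) = 60.03 / 3.111 = 19.296
Fold change = 19.296 / 351.56 = 0.0549
log2(0.0549) = -4.1874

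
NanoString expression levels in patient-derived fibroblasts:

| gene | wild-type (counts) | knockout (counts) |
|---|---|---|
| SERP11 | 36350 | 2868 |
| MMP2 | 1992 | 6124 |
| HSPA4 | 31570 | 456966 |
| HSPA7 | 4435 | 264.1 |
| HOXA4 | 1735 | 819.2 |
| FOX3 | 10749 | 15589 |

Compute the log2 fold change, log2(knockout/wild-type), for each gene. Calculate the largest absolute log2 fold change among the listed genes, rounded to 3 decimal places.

log2(2868/36350) = -3.664  (SERP11)
log2(6124/1992) = 1.620  (MMP2)
log2(456966/31570) = 3.855  (HSPA4)
log2(264.1/4435) = -4.070  (HSPA7)
log2(819.2/1735) = -1.083  (HOXA4)
log2(15589/10749) = 0.536  (FOX3)
The largest magnitude belongs to HSPA7.

4.070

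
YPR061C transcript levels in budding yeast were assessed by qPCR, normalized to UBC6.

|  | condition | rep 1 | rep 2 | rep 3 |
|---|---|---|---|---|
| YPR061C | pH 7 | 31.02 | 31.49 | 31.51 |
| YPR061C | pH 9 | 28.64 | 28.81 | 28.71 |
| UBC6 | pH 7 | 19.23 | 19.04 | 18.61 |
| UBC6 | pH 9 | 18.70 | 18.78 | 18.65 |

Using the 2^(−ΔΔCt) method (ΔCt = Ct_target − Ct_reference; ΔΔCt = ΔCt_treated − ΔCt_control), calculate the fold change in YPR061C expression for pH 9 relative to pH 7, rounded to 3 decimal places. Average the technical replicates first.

Mean Ct: YPR061C pH 7 31.340; YPR061C pH 9 28.720; UBC6 pH 7 18.960; UBC6 pH 9 18.710
ΔCt(pH 7) = 31.340 − 18.960 = 12.380
ΔCt(pH 9) = 28.720 − 18.710 = 10.010
ΔΔCt = 10.010 − 12.380 = -2.370
Fold change = 2^(−(-2.370)) = 2^2.370 = 5.1694

5.169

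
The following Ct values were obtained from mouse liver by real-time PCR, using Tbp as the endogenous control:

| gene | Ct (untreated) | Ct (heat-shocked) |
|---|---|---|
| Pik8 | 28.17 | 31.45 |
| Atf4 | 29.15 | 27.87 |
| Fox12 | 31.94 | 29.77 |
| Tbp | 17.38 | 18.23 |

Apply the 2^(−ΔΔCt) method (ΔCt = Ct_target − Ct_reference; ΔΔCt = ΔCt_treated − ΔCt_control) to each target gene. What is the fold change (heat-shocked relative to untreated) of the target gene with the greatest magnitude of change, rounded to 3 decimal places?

8.112

Pik8: ΔΔCt = (31.45−18.23) − (28.17−17.38) = 13.22 − 10.79 = 2.43; fold change = 2^-2.43 = 0.186
Atf4: ΔΔCt = (27.87−18.23) − (29.15−17.38) = 9.64 − 11.77 = -2.13; fold change = 2^2.13 = 4.377
Fox12: ΔΔCt = (29.77−18.23) − (31.94−17.38) = 11.54 − 14.56 = -3.02; fold change = 2^3.02 = 8.112
Fox12 has the largest |ΔΔCt| = 3.02.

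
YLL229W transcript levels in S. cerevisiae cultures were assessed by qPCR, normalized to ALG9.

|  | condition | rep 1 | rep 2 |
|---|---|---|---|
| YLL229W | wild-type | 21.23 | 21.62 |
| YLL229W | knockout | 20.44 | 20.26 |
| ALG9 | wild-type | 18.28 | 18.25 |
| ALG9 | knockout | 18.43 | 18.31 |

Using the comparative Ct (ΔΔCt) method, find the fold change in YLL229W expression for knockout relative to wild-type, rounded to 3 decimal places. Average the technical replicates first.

2.266

Mean Ct: YLL229W wild-type 21.425; YLL229W knockout 20.350; ALG9 wild-type 18.265; ALG9 knockout 18.370
ΔCt(wild-type) = 21.425 − 18.265 = 3.160
ΔCt(knockout) = 20.350 − 18.370 = 1.980
ΔΔCt = 1.980 − 3.160 = -1.180
Fold change = 2^(−(-1.180)) = 2^1.180 = 2.2658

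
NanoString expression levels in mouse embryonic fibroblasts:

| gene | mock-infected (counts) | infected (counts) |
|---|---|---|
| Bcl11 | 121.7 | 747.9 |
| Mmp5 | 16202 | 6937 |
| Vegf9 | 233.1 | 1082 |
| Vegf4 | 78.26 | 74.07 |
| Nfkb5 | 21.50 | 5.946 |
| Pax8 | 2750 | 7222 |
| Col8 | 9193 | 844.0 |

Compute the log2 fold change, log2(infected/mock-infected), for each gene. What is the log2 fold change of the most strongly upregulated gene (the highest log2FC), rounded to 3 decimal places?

2.620

log2(747.9/121.7) = 2.620  (Bcl11)
log2(6937/16202) = -1.224  (Mmp5)
log2(1082/233.1) = 2.215  (Vegf9)
log2(74.07/78.26) = -0.079  (Vegf4)
log2(5.946/21.50) = -1.854  (Nfkb5)
log2(7222/2750) = 1.393  (Pax8)
log2(844.0/9193) = -3.445  (Col8)
Bcl11 is most strongly upregulated.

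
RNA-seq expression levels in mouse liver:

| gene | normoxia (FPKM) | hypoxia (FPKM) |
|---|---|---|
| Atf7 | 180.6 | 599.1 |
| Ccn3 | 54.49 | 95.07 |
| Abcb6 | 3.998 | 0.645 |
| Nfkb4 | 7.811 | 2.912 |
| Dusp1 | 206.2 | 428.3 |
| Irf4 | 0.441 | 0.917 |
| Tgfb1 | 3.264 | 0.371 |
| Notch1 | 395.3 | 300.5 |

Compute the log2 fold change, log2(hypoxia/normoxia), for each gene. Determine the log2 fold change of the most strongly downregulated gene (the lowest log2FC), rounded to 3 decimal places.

-3.137

log2(599.1/180.6) = 1.730  (Atf7)
log2(95.07/54.49) = 0.803  (Ccn3)
log2(0.645/3.998) = -2.632  (Abcb6)
log2(2.912/7.811) = -1.423  (Nfkb4)
log2(428.3/206.2) = 1.055  (Dusp1)
log2(0.917/0.441) = 1.056  (Irf4)
log2(0.371/3.264) = -3.137  (Tgfb1)
log2(300.5/395.3) = -0.396  (Notch1)
Tgfb1 is most strongly downregulated.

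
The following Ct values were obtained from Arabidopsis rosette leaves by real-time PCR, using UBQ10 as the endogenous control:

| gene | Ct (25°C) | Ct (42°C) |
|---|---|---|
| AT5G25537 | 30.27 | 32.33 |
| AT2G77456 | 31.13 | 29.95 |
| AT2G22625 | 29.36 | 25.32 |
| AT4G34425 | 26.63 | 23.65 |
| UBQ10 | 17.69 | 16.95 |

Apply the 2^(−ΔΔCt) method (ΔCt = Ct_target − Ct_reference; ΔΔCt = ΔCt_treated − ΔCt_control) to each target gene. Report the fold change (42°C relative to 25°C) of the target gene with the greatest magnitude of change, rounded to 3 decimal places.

AT5G25537: ΔΔCt = (32.33−16.95) − (30.27−17.69) = 15.38 − 12.58 = 2.80; fold change = 2^-2.80 = 0.144
AT2G77456: ΔΔCt = (29.95−16.95) − (31.13−17.69) = 13.00 − 13.44 = -0.44; fold change = 2^0.44 = 1.357
AT2G22625: ΔΔCt = (25.32−16.95) − (29.36−17.69) = 8.37 − 11.67 = -3.30; fold change = 2^3.30 = 9.849
AT4G34425: ΔΔCt = (23.65−16.95) − (26.63−17.69) = 6.70 − 8.94 = -2.24; fold change = 2^2.24 = 4.724
AT2G22625 has the largest |ΔΔCt| = 3.30.

9.849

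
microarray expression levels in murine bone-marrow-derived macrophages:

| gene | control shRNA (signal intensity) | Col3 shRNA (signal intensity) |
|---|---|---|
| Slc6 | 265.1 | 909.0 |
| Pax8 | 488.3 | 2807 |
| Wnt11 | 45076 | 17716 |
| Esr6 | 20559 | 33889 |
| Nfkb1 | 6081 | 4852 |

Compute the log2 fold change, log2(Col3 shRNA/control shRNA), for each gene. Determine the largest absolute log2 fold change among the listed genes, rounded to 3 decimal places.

2.523

log2(909.0/265.1) = 1.778  (Slc6)
log2(2807/488.3) = 2.523  (Pax8)
log2(17716/45076) = -1.347  (Wnt11)
log2(33889/20559) = 0.721  (Esr6)
log2(4852/6081) = -0.326  (Nfkb1)
The largest magnitude belongs to Pax8.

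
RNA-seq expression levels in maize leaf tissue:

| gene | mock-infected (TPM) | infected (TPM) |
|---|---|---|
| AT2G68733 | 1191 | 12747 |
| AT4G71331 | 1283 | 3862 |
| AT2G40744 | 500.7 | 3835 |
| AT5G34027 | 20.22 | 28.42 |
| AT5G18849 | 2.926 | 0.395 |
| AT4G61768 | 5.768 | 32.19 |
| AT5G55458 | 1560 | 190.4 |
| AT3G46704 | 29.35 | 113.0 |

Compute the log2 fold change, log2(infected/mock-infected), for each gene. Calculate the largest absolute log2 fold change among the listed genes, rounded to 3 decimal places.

3.420

log2(12747/1191) = 3.420  (AT2G68733)
log2(3862/1283) = 1.590  (AT4G71331)
log2(3835/500.7) = 2.937  (AT2G40744)
log2(28.42/20.22) = 0.491  (AT5G34027)
log2(0.395/2.926) = -2.889  (AT5G18849)
log2(32.19/5.768) = 2.480  (AT4G61768)
log2(190.4/1560) = -3.034  (AT5G55458)
log2(113.0/29.35) = 1.945  (AT3G46704)
The largest magnitude belongs to AT2G68733.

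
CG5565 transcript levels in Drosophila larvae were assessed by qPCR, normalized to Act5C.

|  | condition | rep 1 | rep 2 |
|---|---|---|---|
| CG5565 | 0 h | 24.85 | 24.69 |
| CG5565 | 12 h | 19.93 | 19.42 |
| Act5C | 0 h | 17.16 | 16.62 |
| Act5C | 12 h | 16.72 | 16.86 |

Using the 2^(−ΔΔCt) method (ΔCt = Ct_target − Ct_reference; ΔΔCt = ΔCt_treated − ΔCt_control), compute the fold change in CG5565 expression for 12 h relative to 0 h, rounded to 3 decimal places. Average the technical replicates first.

Mean Ct: CG5565 0 h 24.770; CG5565 12 h 19.675; Act5C 0 h 16.890; Act5C 12 h 16.790
ΔCt(0 h) = 24.770 − 16.890 = 7.880
ΔCt(12 h) = 19.675 − 16.790 = 2.885
ΔΔCt = 2.885 − 7.880 = -4.995
Fold change = 2^(−(-4.995)) = 2^4.995 = 31.8893

31.889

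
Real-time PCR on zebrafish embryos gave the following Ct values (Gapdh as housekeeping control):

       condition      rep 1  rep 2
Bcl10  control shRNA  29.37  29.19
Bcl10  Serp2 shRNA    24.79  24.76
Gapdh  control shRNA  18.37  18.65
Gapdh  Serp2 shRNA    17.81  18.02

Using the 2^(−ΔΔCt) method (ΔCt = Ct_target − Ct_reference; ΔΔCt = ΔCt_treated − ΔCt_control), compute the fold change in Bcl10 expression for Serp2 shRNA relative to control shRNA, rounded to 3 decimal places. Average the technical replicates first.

Mean Ct: Bcl10 control shRNA 29.280; Bcl10 Serp2 shRNA 24.775; Gapdh control shRNA 18.510; Gapdh Serp2 shRNA 17.915
ΔCt(control shRNA) = 29.280 − 18.510 = 10.770
ΔCt(Serp2 shRNA) = 24.775 − 17.915 = 6.860
ΔΔCt = 6.860 − 10.770 = -3.910
Fold change = 2^(−(-3.910)) = 2^3.910 = 15.0324

15.032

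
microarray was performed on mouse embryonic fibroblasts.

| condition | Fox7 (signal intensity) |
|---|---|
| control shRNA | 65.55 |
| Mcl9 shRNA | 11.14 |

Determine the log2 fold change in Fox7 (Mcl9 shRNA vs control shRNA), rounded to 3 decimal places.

Fold change = 11.14 / 65.55 = 0.1699
log2(0.1699) = -2.5568

-2.557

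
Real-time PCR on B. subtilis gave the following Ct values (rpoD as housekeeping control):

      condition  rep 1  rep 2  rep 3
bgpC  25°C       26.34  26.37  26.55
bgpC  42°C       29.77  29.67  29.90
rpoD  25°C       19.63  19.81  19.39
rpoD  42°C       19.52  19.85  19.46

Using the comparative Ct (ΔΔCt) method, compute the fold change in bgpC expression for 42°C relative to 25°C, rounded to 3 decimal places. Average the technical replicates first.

Mean Ct: bgpC 25°C 26.420; bgpC 42°C 29.780; rpoD 25°C 19.610; rpoD 42°C 19.610
ΔCt(25°C) = 26.420 − 19.610 = 6.810
ΔCt(42°C) = 29.780 − 19.610 = 10.170
ΔΔCt = 10.170 − 6.810 = 3.360
Fold change = 2^(−3.360) = 0.0974

0.097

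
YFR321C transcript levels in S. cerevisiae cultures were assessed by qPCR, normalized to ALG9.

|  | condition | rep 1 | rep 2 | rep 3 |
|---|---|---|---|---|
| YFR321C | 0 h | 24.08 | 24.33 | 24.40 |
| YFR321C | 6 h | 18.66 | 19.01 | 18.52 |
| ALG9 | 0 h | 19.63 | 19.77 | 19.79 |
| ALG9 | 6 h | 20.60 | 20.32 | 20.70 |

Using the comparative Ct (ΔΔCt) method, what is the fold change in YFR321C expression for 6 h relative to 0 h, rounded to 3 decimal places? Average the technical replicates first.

Mean Ct: YFR321C 0 h 24.270; YFR321C 6 h 18.730; ALG9 0 h 19.730; ALG9 6 h 20.540
ΔCt(0 h) = 24.270 − 19.730 = 4.540
ΔCt(6 h) = 18.730 − 20.540 = -1.810
ΔΔCt = -1.810 − 4.540 = -6.350
Fold change = 2^(−(-6.350)) = 2^6.350 = 81.5719

81.572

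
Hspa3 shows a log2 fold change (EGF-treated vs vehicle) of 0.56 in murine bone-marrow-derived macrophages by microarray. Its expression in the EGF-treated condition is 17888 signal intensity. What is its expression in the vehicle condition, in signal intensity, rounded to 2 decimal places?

12133.47

Fold change = 2^(0.56) = 1.4743
vehicle expression = 17888 / 1.4743 = 12133.47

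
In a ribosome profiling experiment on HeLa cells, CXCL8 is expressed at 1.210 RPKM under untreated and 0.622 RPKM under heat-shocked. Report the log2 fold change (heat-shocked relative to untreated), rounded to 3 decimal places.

Fold change = 0.622 / 1.210 = 0.5140
log2(0.5140) = -0.9600

-0.960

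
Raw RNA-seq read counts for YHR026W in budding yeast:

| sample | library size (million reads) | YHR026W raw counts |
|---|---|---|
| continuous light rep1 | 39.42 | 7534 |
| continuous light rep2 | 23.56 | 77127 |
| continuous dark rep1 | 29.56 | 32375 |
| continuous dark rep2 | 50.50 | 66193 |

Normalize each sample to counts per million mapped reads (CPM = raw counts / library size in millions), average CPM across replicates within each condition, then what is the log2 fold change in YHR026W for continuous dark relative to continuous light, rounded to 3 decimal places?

-0.526

CPM(continuous light rep1) = 7534 / 39.42 = 191.1213
CPM(continuous light rep2) = 77127 / 23.56 = 3273.6418
CPM(continuous dark rep1) = 32375 / 29.56 = 1095.2300
CPM(continuous dark rep2) = 66193 / 50.50 = 1310.7525
mean CPM(continuous light) = 1732.3815; mean CPM(continuous dark) = 1202.9913
Fold change = 1202.9913 / 1732.3815 = 0.69441
log2(0.69441) = -0.5261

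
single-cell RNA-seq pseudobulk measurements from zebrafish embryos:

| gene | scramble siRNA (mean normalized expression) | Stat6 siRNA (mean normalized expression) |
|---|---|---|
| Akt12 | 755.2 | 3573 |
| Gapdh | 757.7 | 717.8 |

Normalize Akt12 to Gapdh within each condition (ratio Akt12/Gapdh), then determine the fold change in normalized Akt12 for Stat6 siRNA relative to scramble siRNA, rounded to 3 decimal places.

Akt12/Gapdh (scramble siRNA) = 755.2 / 757.7 = 0.9967
Akt12/Gapdh (Stat6 siRNA) = 3573 / 717.8 = 4.9777
Fold change = 4.9777 / 0.9967 = 4.9942

4.994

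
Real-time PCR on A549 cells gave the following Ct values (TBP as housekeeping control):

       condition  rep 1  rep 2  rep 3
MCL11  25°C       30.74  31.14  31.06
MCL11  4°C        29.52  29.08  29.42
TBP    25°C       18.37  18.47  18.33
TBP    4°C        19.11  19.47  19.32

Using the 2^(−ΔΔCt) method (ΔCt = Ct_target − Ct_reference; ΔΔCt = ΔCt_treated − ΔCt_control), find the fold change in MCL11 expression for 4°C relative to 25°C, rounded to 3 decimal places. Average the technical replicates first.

5.856

Mean Ct: MCL11 25°C 30.980; MCL11 4°C 29.340; TBP 25°C 18.390; TBP 4°C 19.300
ΔCt(25°C) = 30.980 − 18.390 = 12.590
ΔCt(4°C) = 29.340 − 19.300 = 10.040
ΔΔCt = 10.040 − 12.590 = -2.550
Fold change = 2^(−(-2.550)) = 2^2.550 = 5.8563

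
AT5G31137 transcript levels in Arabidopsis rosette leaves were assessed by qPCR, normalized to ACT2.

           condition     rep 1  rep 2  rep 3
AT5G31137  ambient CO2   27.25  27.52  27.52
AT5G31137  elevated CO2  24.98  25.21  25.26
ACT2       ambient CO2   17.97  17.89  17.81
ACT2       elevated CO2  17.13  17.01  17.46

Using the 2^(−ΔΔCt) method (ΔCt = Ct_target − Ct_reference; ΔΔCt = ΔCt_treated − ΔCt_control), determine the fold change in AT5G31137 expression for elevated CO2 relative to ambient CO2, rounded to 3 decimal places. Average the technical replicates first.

Mean Ct: AT5G31137 ambient CO2 27.430; AT5G31137 elevated CO2 25.150; ACT2 ambient CO2 17.890; ACT2 elevated CO2 17.200
ΔCt(ambient CO2) = 27.430 − 17.890 = 9.540
ΔCt(elevated CO2) = 25.150 − 17.200 = 7.950
ΔΔCt = 7.950 − 9.540 = -1.590
Fold change = 2^(−(-1.590)) = 2^1.590 = 3.0105

3.010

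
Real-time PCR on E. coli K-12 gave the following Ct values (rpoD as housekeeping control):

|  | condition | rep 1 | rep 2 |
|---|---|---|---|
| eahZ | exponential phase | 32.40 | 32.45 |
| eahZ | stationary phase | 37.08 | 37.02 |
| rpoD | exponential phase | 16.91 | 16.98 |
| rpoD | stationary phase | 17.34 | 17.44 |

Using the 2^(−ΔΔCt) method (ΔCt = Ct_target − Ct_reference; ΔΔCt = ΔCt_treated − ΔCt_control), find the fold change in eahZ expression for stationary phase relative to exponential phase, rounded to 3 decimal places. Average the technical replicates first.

Mean Ct: eahZ exponential phase 32.425; eahZ stationary phase 37.050; rpoD exponential phase 16.945; rpoD stationary phase 17.390
ΔCt(exponential phase) = 32.425 − 16.945 = 15.480
ΔCt(stationary phase) = 37.050 − 17.390 = 19.660
ΔΔCt = 19.660 − 15.480 = 4.180
Fold change = 2^(−4.180) = 0.0552

0.055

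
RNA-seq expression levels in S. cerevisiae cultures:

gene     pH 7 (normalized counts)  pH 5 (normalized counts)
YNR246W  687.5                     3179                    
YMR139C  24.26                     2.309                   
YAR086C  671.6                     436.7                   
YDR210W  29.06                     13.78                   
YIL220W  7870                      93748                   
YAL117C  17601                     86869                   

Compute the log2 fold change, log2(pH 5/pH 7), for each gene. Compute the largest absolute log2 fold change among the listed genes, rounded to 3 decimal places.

log2(3179/687.5) = 2.209  (YNR246W)
log2(2.309/24.26) = -3.393  (YMR139C)
log2(436.7/671.6) = -0.621  (YAR086C)
log2(13.78/29.06) = -1.076  (YDR210W)
log2(93748/7870) = 3.574  (YIL220W)
log2(86869/17601) = 2.303  (YAL117C)
The largest magnitude belongs to YIL220W.

3.574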